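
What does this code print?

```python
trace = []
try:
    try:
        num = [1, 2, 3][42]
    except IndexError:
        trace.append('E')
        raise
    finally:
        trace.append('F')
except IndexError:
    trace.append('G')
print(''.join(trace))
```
EFG

finally runs before re-raised exception propagates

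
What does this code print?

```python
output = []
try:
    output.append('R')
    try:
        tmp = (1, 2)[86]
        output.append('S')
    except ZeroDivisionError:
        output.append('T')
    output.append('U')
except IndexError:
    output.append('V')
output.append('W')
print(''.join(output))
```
RVW

Inner handler doesn't match, propagates to outer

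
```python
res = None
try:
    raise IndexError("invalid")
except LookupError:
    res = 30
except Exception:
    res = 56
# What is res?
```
30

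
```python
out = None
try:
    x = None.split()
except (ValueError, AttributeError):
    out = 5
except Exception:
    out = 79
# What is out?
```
5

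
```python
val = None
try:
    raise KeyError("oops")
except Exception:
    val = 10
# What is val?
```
10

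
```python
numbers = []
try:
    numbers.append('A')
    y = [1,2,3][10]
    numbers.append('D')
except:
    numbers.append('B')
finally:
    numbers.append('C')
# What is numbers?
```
['A', 'B', 'C']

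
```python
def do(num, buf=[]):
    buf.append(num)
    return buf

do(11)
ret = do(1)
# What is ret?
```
[11, 1]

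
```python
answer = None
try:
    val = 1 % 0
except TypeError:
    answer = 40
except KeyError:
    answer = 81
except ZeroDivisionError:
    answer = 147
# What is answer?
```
147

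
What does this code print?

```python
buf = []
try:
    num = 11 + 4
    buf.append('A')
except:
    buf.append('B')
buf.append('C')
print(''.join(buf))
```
AC

No exception, try block completes normally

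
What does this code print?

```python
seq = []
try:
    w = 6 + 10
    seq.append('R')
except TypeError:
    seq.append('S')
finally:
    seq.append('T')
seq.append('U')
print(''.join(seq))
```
RTU

finally runs after normal execution too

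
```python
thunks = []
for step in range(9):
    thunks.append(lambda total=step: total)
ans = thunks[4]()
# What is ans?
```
4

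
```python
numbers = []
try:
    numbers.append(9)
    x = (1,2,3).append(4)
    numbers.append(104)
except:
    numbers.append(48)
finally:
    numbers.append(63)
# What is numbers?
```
[9, 48, 63]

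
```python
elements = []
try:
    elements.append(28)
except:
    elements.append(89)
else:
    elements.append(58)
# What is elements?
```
[28, 58]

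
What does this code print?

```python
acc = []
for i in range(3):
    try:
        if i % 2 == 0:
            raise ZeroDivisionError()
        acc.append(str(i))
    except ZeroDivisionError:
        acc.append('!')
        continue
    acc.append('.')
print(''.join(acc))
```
!1.!

continue in except skips rest of loop body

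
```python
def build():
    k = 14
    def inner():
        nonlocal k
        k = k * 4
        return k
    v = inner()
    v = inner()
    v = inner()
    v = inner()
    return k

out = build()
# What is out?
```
3584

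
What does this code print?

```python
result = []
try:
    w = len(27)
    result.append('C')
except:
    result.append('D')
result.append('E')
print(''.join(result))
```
DE

Exception raised in try, caught by bare except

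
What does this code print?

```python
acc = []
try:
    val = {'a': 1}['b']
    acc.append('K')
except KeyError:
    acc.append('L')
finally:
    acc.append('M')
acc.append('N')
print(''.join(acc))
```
LMN

finally always runs, even after exception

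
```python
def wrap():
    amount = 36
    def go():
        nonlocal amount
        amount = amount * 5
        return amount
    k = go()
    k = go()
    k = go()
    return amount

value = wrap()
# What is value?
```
4500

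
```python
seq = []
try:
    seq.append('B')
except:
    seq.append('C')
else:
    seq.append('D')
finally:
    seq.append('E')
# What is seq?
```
['B', 'D', 'E']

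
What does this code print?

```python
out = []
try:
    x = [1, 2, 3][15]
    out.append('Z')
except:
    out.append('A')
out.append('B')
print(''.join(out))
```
AB

Exception raised in try, caught by bare except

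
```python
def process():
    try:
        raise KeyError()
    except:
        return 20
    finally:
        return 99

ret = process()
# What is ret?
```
99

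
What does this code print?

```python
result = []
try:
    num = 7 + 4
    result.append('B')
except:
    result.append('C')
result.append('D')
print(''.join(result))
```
BD

No exception, try block completes normally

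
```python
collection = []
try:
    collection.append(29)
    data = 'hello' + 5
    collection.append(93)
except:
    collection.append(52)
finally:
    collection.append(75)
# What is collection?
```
[29, 52, 75]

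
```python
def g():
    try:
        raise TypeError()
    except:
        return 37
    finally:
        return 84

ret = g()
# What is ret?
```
84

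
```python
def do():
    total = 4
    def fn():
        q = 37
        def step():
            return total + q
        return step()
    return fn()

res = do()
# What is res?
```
41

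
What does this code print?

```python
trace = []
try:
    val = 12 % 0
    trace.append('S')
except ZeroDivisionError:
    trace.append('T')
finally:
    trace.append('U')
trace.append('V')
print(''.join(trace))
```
TUV

finally always runs, even after exception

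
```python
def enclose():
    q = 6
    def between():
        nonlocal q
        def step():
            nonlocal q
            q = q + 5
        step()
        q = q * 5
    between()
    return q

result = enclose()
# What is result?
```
55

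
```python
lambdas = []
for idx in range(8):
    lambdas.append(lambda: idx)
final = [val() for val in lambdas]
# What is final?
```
[7, 7, 7, 7, 7, 7, 7, 7]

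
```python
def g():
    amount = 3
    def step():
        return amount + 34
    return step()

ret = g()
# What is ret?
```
37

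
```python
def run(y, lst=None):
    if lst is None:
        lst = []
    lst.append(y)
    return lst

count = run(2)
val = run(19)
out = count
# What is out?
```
[2]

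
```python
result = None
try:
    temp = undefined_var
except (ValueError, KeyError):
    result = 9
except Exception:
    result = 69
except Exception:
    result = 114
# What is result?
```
69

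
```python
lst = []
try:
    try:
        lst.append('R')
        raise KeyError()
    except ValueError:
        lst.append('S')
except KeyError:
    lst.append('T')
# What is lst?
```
['R', 'T']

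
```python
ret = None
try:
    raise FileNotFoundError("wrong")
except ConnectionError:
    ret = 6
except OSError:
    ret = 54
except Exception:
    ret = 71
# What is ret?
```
54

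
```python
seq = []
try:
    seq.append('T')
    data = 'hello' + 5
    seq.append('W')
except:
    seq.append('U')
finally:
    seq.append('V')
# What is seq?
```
['T', 'U', 'V']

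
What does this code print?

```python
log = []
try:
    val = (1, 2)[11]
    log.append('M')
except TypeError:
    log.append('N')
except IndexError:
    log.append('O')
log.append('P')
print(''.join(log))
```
OP

IndexError is caught by its specific handler, not TypeError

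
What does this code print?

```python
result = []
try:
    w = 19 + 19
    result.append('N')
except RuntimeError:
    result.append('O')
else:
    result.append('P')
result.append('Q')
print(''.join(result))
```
NPQ

else block runs when no exception occurs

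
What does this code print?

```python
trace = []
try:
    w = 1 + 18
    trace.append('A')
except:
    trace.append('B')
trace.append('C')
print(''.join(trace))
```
AC

No exception, try block completes normally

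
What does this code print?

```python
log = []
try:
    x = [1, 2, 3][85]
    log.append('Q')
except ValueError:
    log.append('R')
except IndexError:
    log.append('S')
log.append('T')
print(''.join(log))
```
ST

IndexError is caught by its specific handler, not ValueError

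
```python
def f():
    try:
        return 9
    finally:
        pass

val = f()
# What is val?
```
9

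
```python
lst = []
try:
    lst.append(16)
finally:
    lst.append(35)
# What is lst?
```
[16, 35]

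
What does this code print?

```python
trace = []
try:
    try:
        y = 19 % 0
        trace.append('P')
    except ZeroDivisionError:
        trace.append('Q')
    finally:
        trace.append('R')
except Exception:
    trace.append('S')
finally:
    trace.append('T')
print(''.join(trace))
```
QRT

Both finally blocks run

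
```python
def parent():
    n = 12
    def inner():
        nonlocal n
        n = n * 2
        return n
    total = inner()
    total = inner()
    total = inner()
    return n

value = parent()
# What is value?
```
96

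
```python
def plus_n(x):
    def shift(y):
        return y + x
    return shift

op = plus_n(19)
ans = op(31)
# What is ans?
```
50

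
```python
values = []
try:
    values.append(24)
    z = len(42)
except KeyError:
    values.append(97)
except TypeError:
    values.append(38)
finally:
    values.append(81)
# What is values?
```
[24, 38, 81]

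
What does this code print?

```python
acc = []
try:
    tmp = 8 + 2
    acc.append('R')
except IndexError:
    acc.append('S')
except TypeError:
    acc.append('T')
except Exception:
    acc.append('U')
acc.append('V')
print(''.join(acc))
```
RV

No exception, try block completes normally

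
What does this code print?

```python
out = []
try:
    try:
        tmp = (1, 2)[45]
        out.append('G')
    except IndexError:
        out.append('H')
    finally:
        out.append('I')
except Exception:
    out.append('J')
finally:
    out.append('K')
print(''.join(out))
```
HIK

Both finally blocks run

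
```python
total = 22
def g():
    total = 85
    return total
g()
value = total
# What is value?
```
22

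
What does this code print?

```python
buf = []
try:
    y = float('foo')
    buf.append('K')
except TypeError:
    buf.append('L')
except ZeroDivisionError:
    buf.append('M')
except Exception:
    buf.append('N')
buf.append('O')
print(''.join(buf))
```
NO

ValueError not specifically caught, falls to Exception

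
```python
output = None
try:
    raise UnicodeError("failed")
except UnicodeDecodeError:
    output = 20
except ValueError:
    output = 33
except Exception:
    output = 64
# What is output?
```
33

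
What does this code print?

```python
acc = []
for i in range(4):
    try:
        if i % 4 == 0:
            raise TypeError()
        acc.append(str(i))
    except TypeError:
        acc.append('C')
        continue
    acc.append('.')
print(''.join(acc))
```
C1.2.3.

continue in except skips rest of loop body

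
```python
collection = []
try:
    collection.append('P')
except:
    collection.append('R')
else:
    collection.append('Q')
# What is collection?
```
['P', 'Q']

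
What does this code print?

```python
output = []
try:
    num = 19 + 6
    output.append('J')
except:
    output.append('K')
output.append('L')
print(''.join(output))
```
JL

No exception, try block completes normally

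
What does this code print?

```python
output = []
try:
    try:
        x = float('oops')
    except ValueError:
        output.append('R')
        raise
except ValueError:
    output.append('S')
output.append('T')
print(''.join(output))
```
RST

raise without argument re-raises current exception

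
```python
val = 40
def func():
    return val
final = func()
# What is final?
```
40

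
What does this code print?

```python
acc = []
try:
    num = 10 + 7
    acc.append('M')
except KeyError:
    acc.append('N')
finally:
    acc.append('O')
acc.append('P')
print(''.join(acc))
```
MOP

finally runs after normal execution too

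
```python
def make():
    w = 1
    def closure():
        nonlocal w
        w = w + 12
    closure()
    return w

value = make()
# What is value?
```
13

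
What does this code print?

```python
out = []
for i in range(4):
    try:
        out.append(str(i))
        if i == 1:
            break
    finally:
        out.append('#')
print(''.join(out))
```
0#1#

finally runs even when breaking out of loop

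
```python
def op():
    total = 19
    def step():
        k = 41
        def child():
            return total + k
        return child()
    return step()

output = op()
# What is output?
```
60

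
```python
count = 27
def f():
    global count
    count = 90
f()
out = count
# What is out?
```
90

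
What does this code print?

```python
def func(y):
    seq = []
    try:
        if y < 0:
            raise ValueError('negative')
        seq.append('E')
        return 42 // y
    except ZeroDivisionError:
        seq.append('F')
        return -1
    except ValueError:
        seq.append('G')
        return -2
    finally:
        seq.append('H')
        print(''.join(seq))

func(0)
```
EFH

y=0 causes ZeroDivisionError, caught, finally prints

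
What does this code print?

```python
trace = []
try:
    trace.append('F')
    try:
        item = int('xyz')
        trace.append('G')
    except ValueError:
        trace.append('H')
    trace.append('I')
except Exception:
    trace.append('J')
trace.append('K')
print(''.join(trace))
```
FHIK

Inner exception caught by inner handler, outer continues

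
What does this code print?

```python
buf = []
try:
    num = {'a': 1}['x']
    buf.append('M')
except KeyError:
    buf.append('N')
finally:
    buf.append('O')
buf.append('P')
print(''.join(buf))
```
NOP

finally always runs, even after exception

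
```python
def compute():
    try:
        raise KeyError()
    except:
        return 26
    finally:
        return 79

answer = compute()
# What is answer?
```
79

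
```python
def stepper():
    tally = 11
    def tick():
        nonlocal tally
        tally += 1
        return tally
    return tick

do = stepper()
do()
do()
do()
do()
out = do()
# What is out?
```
16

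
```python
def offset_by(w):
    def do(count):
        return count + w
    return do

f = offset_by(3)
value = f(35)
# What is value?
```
38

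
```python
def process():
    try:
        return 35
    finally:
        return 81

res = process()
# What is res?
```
81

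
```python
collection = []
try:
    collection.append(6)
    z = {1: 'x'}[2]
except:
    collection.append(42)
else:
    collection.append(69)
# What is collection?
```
[6, 42]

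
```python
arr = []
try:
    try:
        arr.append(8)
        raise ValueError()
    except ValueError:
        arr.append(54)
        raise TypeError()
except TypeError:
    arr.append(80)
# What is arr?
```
[8, 54, 80]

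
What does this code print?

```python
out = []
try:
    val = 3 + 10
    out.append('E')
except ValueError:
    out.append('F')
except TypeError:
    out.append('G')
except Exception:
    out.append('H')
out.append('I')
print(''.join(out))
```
EI

No exception, try block completes normally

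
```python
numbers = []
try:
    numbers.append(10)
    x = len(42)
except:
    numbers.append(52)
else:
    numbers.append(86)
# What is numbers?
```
[10, 52]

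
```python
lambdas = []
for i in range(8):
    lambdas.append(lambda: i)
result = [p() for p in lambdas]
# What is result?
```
[7, 7, 7, 7, 7, 7, 7, 7]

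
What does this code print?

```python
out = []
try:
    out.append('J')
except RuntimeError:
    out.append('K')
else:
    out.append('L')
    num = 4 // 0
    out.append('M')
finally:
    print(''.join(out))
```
JL

Try succeeds, else appends 'L', ZeroDivisionError in else is uncaught, finally prints before exception propagates ('M' never appended)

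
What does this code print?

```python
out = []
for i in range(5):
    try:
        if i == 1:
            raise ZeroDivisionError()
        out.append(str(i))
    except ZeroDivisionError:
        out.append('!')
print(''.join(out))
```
0!234

Exception on i=1 caught, loop continues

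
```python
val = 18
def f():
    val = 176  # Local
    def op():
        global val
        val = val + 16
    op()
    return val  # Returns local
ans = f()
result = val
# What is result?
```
34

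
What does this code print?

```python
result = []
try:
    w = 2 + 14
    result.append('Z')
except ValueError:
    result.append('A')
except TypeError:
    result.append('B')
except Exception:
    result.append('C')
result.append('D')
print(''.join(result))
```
ZD

No exception, try block completes normally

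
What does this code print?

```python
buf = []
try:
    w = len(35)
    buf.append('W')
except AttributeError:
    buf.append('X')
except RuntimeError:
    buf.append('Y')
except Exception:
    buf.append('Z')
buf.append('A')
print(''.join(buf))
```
ZA

TypeError not specifically caught, falls to Exception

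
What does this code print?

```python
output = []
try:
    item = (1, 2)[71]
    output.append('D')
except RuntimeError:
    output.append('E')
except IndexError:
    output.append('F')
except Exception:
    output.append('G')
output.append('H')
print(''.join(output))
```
FH

IndexError matches before generic Exception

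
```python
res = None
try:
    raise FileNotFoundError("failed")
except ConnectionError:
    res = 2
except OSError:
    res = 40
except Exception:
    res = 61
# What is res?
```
40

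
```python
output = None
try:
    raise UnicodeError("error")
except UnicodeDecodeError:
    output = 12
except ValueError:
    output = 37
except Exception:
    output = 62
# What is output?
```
37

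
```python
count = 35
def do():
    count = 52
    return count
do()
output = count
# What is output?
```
35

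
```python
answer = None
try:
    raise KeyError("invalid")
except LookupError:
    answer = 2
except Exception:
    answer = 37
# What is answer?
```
2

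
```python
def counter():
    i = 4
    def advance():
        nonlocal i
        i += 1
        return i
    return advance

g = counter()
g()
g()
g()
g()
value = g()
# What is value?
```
9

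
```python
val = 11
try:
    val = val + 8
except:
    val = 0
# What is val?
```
19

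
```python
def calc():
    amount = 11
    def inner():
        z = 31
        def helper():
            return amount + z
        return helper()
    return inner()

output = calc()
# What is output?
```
42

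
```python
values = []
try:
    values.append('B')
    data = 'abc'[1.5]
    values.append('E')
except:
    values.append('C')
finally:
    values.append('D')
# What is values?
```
['B', 'C', 'D']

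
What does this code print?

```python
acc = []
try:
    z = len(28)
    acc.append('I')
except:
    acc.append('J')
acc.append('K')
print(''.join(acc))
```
JK

Exception raised in try, caught by bare except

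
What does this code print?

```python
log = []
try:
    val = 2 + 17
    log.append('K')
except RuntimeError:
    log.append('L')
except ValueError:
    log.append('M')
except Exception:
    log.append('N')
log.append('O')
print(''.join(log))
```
KO

No exception, try block completes normally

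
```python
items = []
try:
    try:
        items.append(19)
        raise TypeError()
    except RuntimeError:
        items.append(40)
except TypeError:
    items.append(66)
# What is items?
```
[19, 66]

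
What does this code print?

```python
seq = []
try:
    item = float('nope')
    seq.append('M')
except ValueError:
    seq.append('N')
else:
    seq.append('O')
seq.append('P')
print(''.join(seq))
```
NP

else block skipped when exception is caught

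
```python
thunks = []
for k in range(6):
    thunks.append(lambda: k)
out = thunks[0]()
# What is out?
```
5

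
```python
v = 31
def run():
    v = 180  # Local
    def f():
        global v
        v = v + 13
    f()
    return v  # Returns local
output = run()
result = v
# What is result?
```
44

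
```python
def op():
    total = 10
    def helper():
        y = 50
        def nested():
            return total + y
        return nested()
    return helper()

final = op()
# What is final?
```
60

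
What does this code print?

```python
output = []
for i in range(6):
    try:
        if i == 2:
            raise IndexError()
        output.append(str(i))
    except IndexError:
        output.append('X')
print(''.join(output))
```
01X345

Exception on i=2 caught, loop continues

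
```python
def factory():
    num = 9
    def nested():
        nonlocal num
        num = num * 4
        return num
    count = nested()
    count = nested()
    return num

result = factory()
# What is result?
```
144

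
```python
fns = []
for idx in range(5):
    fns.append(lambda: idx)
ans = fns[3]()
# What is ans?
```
4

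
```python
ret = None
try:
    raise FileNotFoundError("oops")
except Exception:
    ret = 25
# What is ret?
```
25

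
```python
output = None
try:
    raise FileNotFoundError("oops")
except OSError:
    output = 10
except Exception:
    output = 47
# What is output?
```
10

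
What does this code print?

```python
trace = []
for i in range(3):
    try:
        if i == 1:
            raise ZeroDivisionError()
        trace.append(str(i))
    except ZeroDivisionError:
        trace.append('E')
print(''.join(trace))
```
0E2

Exception on i=1 caught, loop continues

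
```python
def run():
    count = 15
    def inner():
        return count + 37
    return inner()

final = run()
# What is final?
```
52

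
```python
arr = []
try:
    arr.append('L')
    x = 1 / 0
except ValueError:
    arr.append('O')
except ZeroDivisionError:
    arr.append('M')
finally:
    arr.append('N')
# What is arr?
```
['L', 'M', 'N']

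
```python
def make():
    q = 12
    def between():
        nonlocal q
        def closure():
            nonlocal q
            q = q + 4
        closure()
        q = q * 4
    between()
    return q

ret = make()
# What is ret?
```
64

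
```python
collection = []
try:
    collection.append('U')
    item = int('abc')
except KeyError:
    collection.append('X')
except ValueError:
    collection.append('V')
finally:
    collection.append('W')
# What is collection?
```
['U', 'V', 'W']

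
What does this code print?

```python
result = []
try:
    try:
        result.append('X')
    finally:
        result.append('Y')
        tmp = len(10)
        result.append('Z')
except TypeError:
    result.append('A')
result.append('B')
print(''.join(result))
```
XYAB

Exception in inner finally caught by outer except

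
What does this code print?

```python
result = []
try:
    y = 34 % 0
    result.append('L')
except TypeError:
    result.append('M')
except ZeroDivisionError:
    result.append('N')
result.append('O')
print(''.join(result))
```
NO

ZeroDivisionError is caught by its specific handler, not TypeError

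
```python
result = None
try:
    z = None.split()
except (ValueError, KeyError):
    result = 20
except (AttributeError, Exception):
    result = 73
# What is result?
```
73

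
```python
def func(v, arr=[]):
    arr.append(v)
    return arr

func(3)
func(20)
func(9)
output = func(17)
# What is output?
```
[3, 20, 9, 17]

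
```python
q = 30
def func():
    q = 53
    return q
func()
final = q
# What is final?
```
30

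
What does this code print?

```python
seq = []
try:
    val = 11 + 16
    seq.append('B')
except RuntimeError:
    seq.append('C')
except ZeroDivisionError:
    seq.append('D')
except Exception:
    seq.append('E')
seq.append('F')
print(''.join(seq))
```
BF

No exception, try block completes normally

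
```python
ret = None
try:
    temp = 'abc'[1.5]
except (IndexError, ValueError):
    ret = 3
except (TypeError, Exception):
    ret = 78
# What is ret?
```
78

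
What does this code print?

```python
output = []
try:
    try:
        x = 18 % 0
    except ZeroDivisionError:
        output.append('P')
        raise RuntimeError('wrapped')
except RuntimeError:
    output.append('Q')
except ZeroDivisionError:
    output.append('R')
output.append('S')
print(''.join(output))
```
PQS

RuntimeError raised and caught, original ZeroDivisionError not re-raised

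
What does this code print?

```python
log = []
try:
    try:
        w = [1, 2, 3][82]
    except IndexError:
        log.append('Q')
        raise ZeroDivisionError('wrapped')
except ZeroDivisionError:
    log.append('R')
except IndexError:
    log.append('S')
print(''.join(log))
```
QR

New ZeroDivisionError raised, caught by outer ZeroDivisionError handler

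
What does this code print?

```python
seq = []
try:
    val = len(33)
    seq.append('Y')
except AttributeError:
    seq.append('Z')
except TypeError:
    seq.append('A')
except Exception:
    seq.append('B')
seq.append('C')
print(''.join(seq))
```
AC

TypeError matches before generic Exception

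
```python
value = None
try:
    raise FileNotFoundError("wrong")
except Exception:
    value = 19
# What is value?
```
19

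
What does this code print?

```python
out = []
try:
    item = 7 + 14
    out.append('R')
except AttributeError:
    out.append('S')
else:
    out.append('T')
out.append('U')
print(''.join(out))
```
RTU

else block runs when no exception occurs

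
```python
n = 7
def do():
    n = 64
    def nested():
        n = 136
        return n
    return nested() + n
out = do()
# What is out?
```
200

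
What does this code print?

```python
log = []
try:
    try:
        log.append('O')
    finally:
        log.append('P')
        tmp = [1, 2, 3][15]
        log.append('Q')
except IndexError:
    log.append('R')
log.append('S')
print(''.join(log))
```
OPRS

Exception in inner finally caught by outer except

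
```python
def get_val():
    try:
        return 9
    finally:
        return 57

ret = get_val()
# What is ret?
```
57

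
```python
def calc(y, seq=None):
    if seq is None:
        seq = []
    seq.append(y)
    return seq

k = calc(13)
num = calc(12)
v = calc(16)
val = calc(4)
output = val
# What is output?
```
[4]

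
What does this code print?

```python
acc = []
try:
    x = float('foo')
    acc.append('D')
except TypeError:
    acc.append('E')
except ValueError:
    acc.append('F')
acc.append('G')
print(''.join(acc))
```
FG

ValueError is caught by its specific handler, not TypeError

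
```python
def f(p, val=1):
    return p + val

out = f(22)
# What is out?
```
23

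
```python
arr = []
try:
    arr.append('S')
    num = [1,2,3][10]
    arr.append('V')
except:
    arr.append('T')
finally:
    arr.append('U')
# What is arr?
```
['S', 'T', 'U']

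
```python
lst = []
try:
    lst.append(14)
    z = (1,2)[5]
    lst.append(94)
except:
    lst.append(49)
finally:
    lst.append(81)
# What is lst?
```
[14, 49, 81]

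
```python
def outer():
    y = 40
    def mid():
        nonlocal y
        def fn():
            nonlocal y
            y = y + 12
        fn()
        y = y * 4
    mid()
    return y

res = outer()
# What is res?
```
208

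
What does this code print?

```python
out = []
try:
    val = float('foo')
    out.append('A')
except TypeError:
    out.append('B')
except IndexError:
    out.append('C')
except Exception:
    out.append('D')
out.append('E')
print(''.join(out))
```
DE

ValueError not specifically caught, falls to Exception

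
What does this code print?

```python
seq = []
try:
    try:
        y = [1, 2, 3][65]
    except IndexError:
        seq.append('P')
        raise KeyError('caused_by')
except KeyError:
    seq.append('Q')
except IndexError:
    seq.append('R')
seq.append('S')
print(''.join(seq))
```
PQS

KeyError raised and caught, original IndexError not re-raised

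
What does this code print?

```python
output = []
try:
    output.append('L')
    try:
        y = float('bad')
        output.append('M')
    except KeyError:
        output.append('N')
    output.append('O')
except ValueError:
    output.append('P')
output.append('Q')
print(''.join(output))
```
LPQ

Inner handler doesn't match, propagates to outer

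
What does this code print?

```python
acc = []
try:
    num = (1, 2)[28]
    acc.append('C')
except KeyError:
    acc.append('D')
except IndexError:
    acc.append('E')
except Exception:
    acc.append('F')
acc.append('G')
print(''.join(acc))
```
EG

IndexError matches before generic Exception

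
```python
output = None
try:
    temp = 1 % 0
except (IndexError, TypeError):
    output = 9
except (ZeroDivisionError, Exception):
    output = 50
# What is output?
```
50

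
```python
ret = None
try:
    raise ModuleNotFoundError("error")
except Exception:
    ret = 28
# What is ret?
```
28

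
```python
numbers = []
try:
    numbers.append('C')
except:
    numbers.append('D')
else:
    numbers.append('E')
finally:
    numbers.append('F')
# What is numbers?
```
['C', 'E', 'F']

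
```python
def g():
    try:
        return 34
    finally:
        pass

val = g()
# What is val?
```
34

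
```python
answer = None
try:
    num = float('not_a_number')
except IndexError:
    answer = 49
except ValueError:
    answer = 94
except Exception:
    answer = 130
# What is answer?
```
94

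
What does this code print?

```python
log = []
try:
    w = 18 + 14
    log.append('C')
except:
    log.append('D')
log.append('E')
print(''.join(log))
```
CE

No exception, try block completes normally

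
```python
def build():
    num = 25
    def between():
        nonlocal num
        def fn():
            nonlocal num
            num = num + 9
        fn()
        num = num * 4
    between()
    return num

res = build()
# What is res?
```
136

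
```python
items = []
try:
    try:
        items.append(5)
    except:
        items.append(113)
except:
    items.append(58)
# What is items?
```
[5]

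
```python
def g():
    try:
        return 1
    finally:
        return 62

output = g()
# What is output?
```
62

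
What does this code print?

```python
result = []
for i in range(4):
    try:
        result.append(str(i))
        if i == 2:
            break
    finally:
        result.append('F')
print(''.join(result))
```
0F1F2F

finally runs even when breaking out of loop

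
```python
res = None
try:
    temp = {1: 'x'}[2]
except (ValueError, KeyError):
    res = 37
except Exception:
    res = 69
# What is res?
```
37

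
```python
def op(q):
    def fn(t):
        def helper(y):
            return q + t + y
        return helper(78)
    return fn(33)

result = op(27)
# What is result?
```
138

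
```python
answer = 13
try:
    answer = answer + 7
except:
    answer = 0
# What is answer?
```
20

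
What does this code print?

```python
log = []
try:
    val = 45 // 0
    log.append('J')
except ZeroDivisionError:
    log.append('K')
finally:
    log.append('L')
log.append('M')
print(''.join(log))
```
KLM

finally always runs, even after exception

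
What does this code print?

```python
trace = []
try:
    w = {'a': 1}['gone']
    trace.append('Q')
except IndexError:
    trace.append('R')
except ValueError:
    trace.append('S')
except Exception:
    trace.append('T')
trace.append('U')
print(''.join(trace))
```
TU

KeyError not specifically caught, falls to Exception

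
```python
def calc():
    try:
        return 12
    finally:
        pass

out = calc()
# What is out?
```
12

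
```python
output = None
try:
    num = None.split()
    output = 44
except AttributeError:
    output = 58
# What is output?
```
58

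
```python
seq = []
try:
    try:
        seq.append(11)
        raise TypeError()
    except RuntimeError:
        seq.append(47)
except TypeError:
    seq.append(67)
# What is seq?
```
[11, 67]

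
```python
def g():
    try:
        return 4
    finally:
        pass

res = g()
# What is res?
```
4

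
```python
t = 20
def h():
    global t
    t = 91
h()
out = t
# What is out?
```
91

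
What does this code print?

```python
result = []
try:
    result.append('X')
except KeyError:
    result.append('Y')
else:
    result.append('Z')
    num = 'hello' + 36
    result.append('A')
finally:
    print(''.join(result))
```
XZ

Try succeeds, else appends 'Z', TypeError in else is uncaught, finally prints before exception propagates ('A' never appended)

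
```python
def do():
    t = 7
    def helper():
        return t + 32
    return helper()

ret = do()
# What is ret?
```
39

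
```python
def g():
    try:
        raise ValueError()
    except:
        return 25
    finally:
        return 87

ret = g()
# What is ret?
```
87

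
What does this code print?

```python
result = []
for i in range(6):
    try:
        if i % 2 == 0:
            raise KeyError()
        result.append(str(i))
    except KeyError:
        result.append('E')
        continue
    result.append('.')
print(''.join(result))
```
E1.E3.E5.

continue in except skips rest of loop body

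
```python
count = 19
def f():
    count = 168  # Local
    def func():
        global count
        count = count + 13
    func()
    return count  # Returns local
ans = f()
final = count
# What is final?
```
32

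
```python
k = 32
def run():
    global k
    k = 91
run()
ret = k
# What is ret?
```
91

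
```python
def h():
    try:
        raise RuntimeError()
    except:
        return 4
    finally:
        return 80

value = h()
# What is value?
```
80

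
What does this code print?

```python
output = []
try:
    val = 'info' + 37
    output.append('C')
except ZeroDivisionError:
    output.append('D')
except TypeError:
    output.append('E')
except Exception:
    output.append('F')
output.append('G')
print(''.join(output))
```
EG

TypeError matches before generic Exception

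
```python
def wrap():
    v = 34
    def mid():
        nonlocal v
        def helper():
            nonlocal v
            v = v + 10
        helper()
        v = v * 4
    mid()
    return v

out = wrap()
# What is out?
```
176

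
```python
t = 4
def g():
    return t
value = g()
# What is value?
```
4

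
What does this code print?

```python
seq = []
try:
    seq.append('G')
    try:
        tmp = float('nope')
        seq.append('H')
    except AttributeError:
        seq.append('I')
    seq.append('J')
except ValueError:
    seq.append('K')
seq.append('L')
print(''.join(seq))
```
GKL

Inner handler doesn't match, propagates to outer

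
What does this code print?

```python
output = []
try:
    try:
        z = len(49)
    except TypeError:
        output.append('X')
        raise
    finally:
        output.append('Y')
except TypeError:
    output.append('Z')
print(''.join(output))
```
XYZ

finally runs before re-raised exception propagates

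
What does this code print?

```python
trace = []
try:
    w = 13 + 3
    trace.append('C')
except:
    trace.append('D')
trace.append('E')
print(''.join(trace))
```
CE

No exception, try block completes normally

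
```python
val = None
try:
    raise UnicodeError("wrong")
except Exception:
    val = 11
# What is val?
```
11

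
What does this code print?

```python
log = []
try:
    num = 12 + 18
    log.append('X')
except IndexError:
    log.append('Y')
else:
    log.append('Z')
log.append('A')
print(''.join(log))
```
XZA

else block runs when no exception occurs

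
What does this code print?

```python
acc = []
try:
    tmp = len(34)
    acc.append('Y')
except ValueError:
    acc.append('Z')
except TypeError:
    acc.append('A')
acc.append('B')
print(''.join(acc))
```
AB

TypeError is caught by its specific handler, not ValueError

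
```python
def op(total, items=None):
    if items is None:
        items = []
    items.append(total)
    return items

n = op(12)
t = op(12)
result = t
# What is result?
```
[12]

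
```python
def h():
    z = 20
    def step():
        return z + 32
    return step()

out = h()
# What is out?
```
52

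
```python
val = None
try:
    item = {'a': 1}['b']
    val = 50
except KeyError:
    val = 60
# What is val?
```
60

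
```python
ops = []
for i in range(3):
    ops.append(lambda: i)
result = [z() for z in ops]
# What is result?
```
[2, 2, 2]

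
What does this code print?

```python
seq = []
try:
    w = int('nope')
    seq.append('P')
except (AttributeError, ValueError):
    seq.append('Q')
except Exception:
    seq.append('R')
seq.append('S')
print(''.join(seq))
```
QS

ValueError matches tuple containing it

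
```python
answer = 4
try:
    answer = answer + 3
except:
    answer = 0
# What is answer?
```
7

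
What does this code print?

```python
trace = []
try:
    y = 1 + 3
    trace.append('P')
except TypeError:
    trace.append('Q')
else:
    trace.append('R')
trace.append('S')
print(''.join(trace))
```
PRS

else block runs when no exception occurs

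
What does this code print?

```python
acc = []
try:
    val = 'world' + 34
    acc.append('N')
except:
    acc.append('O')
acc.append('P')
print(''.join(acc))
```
OP

Exception raised in try, caught by bare except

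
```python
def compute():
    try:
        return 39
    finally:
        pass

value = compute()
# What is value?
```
39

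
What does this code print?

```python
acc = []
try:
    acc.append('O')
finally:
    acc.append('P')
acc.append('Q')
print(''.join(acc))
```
OPQ

try/finally without except, no exception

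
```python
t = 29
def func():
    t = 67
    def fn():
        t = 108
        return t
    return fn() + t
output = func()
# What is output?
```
175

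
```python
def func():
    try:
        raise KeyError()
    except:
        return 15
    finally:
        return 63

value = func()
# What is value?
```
63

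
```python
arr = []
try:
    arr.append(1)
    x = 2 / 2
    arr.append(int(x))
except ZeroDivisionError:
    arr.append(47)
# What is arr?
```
[1, 1]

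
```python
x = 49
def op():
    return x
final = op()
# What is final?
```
49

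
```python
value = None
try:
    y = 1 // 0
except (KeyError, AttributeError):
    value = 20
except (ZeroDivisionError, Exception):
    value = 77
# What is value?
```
77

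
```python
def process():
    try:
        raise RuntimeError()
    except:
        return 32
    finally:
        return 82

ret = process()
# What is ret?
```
82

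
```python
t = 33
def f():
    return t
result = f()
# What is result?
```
33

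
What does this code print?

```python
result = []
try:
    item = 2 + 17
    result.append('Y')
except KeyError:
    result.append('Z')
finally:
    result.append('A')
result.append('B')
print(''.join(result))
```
YAB

finally runs after normal execution too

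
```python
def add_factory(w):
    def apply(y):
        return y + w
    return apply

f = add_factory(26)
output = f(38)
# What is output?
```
64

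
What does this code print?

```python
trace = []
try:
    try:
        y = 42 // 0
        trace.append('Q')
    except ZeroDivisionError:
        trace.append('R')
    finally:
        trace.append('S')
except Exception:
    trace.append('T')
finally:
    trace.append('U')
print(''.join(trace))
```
RSU

Both finally blocks run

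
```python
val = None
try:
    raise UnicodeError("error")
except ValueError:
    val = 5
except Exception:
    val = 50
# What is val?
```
5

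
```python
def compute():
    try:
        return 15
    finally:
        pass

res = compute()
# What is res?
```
15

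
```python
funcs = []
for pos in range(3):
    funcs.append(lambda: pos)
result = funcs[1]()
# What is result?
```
2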